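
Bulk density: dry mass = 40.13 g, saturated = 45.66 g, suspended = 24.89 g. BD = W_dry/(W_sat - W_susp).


BD = 40.13 / (45.66 - 24.89) = 40.13 / 20.77 = 1.932 g/cm^3

1.932


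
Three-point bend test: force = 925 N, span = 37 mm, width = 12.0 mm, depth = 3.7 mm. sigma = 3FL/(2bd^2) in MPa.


sigma = 3*925*37/(2*12.0*3.7^2) = 312.5 MPa

312.5


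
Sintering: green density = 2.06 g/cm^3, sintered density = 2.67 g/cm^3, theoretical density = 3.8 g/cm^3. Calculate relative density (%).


Relative = 2.67 / 3.8 * 100 = 70.3%

70.3


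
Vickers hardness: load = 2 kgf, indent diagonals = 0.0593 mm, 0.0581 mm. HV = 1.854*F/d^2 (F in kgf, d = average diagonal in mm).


d_avg = (0.0593+0.0581)/2 = 0.0587 mm
HV = 1.854*2/0.0587^2 = 1076

1076


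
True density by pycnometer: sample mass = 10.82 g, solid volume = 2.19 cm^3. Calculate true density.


TD = 10.82 / 2.19 = 4.941 g/cm^3

4.941


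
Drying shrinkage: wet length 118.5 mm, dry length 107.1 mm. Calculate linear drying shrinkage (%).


DS = (118.5 - 107.1) / 118.5 * 100 = 9.62%

9.62


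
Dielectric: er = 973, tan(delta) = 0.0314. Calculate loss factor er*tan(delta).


Loss = 973 * 0.0314 = 30.552

30.552


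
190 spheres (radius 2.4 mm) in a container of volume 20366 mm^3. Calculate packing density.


V_sphere = 4/3*pi*2.4^3 = 57.9058 mm^3
Total V = 190*57.9058 = 11002.102 mm^3
PD = 11002.102 / 20366 = 0.54

0.54


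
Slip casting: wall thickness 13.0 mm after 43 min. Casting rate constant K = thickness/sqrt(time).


K = 13.0 / sqrt(43) = 13.0 / 6.5574 = 1.982 mm/min^0.5

1.982


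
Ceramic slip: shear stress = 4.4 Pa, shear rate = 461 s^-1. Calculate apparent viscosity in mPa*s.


eta = tau/gamma * 1000 = 4.4/461 * 1000 = 9.5 mPa*s

9.5


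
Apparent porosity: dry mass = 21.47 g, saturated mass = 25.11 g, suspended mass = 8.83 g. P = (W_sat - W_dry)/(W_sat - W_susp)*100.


P = (25.11 - 21.47) / (25.11 - 8.83) * 100 = 3.64 / 16.28 * 100 = 22.4%

22.4


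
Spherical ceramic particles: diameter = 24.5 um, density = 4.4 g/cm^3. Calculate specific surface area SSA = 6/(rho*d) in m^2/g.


SSA = 6 / (4.4 * 24.5) = 0.056 m^2/g

0.056


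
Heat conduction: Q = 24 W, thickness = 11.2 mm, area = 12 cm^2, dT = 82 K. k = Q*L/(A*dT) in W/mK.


k = 24*11.2/1000/(12/10000*82) = 2.73 W/mK

2.73


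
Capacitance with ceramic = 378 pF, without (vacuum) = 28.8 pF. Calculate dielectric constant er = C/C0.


er = 378 / 28.8 = 13.13

13.13


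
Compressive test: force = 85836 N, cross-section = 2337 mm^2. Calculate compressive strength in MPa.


CS = 85836 / 2337 = 36.7 MPa

36.7


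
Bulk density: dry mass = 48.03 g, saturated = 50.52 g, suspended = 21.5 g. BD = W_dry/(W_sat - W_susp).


BD = 48.03 / (50.52 - 21.5) = 48.03 / 29.02 = 1.655 g/cm^3

1.655


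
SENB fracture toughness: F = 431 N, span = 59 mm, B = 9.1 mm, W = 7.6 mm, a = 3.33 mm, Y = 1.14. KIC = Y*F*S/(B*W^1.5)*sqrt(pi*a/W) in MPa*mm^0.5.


KIC = 1.14*431*59/(9.1*7.6^1.5)*sqrt(pi*3.33/7.6) = 178.39

178.39


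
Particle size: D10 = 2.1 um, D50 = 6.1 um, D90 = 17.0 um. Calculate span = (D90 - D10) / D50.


Span = (17.0 - 2.1) / 6.1 = 14.9 / 6.1 = 2.443

2.443


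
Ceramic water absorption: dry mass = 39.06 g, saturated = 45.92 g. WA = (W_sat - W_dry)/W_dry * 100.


WA = (45.92 - 39.06) / 39.06 * 100 = 17.56%

17.56


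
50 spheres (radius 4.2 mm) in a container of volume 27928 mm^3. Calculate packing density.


V_sphere = 4/3*pi*4.2^3 = 310.3391 mm^3
Total V = 50*310.3391 = 15516.955 mm^3
PD = 15516.955 / 27928 = 0.556

0.556


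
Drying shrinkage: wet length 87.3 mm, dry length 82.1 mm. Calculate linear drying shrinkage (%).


DS = (87.3 - 82.1) / 87.3 * 100 = 5.96%

5.96


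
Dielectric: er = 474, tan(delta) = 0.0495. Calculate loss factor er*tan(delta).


Loss = 474 * 0.0495 = 23.463

23.463


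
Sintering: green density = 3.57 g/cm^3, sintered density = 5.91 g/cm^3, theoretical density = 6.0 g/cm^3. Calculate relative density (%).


Relative = 5.91 / 6.0 * 100 = 98.5%

98.5


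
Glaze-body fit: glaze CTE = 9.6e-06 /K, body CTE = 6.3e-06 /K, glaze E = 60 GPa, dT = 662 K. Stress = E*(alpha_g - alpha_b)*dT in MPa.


Stress = 60*1000*(9.6e-06 - 6.3e-06)*662 = 131.1 MPa

131.1


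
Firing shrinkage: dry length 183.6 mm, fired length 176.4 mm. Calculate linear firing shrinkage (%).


FS = (183.6 - 176.4) / 183.6 * 100 = 3.92%

3.92


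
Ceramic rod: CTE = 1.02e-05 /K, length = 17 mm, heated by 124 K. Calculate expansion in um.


dL = 1.02e-05 * 17 * 124 * 1000 = 21.502 um

21.502


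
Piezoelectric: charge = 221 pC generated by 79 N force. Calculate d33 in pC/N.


d33 = 221 / 79 = 2.8 pC/N

2.8


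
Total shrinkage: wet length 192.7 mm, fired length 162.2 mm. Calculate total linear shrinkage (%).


TS = (192.7 - 162.2) / 192.7 * 100 = 15.83%

15.83


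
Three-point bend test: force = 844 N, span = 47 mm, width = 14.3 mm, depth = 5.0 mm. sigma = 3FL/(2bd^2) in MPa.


sigma = 3*844*47/(2*14.3*5.0^2) = 166.4 MPa

166.4


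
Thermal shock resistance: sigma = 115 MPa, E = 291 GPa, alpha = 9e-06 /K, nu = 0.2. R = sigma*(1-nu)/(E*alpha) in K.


R = 115*(1-0.2)/(291*1000*9e-06) = 35 K

35


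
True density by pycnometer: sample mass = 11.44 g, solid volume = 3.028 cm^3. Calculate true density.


TD = 11.44 / 3.028 = 3.778 g/cm^3

3.778


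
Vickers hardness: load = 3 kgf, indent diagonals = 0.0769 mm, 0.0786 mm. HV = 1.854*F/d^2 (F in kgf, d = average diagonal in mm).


d_avg = (0.0769+0.0786)/2 = 0.07775 mm
HV = 1.854*3/0.07775^2 = 920

920


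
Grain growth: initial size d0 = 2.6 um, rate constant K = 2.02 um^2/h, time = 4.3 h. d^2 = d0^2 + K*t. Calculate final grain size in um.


d^2 = 2.6^2 + 2.02*4.3 = 15.446
d = sqrt(15.446) = 3.93 um

3.93


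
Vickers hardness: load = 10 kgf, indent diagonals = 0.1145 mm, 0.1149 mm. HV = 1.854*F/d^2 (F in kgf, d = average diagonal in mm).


d_avg = (0.1145+0.1149)/2 = 0.1147 mm
HV = 1.854*10/0.1147^2 = 1409

1409


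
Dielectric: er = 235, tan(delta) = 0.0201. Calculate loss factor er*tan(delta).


Loss = 235 * 0.0201 = 4.724

4.724


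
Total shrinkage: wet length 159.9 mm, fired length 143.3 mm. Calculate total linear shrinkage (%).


TS = (159.9 - 143.3) / 159.9 * 100 = 10.38%

10.38


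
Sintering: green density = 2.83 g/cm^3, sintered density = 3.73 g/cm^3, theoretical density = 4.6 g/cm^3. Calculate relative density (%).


Relative = 3.73 / 4.6 * 100 = 81.1%

81.1


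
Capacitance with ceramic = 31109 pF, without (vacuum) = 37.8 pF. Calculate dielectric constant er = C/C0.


er = 31109 / 37.8 = 822.99

822.99


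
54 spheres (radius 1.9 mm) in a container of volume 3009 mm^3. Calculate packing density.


V_sphere = 4/3*pi*1.9^3 = 28.7309 mm^3
Total V = 54*28.7309 = 1551.4686 mm^3
PD = 1551.4686 / 3009 = 0.516

0.516


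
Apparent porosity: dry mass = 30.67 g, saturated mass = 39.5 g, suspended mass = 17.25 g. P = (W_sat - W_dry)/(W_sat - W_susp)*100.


P = (39.5 - 30.67) / (39.5 - 17.25) * 100 = 8.83 / 22.25 * 100 = 39.7%

39.7


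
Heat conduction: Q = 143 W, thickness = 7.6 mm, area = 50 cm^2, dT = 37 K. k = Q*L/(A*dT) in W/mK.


k = 143*7.6/1000/(50/10000*37) = 5.87 W/mK

5.87


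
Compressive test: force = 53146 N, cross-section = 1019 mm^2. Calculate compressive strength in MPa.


CS = 53146 / 1019 = 52.2 MPa

52.2


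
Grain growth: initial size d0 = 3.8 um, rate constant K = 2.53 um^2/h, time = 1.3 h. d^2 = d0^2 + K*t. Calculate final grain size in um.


d^2 = 3.8^2 + 2.53*1.3 = 17.729
d = sqrt(17.729) = 4.21 um

4.21


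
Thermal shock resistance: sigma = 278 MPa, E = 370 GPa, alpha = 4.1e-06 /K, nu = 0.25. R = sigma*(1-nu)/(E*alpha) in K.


R = 278*(1-0.25)/(370*1000*4.1e-06) = 137 K

137


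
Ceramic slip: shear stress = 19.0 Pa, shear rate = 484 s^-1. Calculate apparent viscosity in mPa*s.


eta = tau/gamma * 1000 = 19.0/484 * 1000 = 39.3 mPa*s

39.3


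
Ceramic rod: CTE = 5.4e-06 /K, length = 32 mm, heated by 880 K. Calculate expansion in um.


dL = 5.4e-06 * 32 * 880 * 1000 = 152.064 um

152.064


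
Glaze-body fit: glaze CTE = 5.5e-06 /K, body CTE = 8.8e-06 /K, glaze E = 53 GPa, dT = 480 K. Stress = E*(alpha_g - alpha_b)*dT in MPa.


Stress = 53*1000*(5.5e-06 - 8.8e-06)*480 = -84.0 MPa

-84.0


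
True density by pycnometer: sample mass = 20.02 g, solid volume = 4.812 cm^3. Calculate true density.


TD = 20.02 / 4.812 = 4.16 g/cm^3

4.16


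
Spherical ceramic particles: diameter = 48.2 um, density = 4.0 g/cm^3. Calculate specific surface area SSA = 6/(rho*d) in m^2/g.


SSA = 6 / (4.0 * 48.2) = 0.031 m^2/g

0.031


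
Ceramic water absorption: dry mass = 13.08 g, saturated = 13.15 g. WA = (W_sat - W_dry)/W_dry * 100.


WA = (13.15 - 13.08) / 13.08 * 100 = 0.54%

0.54


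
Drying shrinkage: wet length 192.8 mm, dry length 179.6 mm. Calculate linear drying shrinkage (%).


DS = (192.8 - 179.6) / 192.8 * 100 = 6.85%

6.85


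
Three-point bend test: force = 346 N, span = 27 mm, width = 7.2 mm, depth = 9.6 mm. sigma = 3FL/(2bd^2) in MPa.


sigma = 3*346*27/(2*7.2*9.6^2) = 21.1 MPa

21.1


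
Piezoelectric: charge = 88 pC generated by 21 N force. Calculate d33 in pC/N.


d33 = 88 / 21 = 4.2 pC/N

4.2


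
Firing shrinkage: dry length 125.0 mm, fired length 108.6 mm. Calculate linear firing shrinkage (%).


FS = (125.0 - 108.6) / 125.0 * 100 = 13.12%

13.12


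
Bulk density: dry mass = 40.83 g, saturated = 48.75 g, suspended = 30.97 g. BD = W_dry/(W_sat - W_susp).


BD = 40.83 / (48.75 - 30.97) = 40.83 / 17.78 = 2.296 g/cm^3

2.296


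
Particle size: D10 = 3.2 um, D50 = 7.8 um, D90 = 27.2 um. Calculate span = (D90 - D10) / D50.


Span = (27.2 - 3.2) / 7.8 = 24.0 / 7.8 = 3.077

3.077


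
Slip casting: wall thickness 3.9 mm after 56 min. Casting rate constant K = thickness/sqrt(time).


K = 3.9 / sqrt(56) = 3.9 / 7.4833 = 0.521 mm/min^0.5

0.521


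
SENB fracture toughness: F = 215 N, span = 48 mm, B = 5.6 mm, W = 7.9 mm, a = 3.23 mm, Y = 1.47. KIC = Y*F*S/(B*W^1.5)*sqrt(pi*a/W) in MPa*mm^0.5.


KIC = 1.47*215*48/(5.6*7.9^1.5)*sqrt(pi*3.23/7.9) = 138.27

138.27


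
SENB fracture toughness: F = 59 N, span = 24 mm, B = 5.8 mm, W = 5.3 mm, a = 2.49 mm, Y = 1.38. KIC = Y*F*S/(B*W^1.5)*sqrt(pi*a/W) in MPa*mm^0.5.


KIC = 1.38*59*24/(5.8*5.3^1.5)*sqrt(pi*2.49/5.3) = 33.55

33.55


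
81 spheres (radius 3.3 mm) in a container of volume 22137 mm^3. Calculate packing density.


V_sphere = 4/3*pi*3.3^3 = 150.5326 mm^3
Total V = 81*150.5326 = 12193.1406 mm^3
PD = 12193.1406 / 22137 = 0.551

0.551


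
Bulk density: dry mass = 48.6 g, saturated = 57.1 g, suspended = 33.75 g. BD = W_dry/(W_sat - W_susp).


BD = 48.6 / (57.1 - 33.75) = 48.6 / 23.35 = 2.081 g/cm^3

2.081


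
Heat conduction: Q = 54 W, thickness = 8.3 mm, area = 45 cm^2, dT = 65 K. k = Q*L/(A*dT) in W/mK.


k = 54*8.3/1000/(45/10000*65) = 1.53 W/mK

1.53


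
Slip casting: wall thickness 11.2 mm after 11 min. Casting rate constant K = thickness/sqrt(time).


K = 11.2 / sqrt(11) = 11.2 / 3.3166 = 3.377 mm/min^0.5

3.377


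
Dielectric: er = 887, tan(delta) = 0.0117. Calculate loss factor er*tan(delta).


Loss = 887 * 0.0117 = 10.378

10.378


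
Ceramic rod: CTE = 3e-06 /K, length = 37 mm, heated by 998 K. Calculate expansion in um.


dL = 3e-06 * 37 * 998 * 1000 = 110.778 um

110.778


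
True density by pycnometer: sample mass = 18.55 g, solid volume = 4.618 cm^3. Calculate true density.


TD = 18.55 / 4.618 = 4.017 g/cm^3

4.017


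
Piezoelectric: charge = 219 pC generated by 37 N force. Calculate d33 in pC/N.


d33 = 219 / 37 = 5.9 pC/N

5.9


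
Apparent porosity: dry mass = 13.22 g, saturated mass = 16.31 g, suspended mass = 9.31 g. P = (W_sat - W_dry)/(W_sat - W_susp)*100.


P = (16.31 - 13.22) / (16.31 - 9.31) * 100 = 3.09 / 7.0 * 100 = 44.1%

44.1


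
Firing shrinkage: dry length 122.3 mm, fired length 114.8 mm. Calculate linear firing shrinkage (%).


FS = (122.3 - 114.8) / 122.3 * 100 = 6.13%

6.13


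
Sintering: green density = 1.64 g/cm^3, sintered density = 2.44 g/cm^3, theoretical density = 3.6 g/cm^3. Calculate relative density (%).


Relative = 2.44 / 3.6 * 100 = 67.8%

67.8


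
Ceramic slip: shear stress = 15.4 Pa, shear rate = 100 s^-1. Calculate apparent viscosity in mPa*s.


eta = tau/gamma * 1000 = 15.4/100 * 1000 = 154.0 mPa*s

154.0


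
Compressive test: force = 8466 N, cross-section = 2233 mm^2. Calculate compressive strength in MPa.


CS = 8466 / 2233 = 3.8 MPa

3.8


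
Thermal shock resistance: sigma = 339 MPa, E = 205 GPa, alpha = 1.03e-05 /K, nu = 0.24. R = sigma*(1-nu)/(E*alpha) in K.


R = 339*(1-0.24)/(205*1000*1.03e-05) = 122 K

122


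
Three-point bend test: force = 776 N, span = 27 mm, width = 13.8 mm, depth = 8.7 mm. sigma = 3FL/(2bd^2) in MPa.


sigma = 3*776*27/(2*13.8*8.7^2) = 30.1 MPa

30.1


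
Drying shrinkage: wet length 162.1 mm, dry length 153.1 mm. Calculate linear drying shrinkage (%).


DS = (162.1 - 153.1) / 162.1 * 100 = 5.55%

5.55


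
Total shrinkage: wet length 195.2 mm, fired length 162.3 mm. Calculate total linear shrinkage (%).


TS = (195.2 - 162.3) / 195.2 * 100 = 16.85%

16.85


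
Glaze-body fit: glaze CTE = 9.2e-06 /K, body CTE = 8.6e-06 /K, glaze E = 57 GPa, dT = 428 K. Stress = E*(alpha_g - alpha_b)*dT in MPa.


Stress = 57*1000*(9.2e-06 - 8.6e-06)*428 = 14.6 MPa

14.6


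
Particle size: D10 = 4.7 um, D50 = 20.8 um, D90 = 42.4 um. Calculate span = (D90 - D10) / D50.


Span = (42.4 - 4.7) / 20.8 = 37.7 / 20.8 = 1.813

1.813


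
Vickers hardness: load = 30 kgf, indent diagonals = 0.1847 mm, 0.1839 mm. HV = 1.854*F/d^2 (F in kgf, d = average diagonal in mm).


d_avg = (0.1847+0.1839)/2 = 0.1843 mm
HV = 1.854*30/0.1843^2 = 1637

1637


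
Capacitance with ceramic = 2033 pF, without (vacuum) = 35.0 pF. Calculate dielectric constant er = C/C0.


er = 2033 / 35.0 = 58.09

58.09


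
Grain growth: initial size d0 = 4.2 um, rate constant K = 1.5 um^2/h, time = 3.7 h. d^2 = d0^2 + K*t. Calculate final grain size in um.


d^2 = 4.2^2 + 1.5*3.7 = 23.19
d = sqrt(23.19) = 4.82 um

4.82


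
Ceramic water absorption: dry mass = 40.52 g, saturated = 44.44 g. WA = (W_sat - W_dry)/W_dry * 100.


WA = (44.44 - 40.52) / 40.52 * 100 = 9.67%

9.67


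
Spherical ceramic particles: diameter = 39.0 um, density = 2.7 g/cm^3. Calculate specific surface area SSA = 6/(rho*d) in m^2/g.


SSA = 6 / (2.7 * 39.0) = 0.057 m^2/g

0.057


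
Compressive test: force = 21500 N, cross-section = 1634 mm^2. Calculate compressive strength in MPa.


CS = 21500 / 1634 = 13.2 MPa

13.2


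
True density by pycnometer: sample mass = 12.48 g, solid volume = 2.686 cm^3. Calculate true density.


TD = 12.48 / 2.686 = 4.646 g/cm^3

4.646


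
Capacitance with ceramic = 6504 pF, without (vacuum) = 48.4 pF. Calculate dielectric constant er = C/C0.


er = 6504 / 48.4 = 134.38

134.38


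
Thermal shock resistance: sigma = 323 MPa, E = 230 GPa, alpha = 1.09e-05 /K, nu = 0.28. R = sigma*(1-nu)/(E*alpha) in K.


R = 323*(1-0.28)/(230*1000*1.09e-05) = 93 K

93


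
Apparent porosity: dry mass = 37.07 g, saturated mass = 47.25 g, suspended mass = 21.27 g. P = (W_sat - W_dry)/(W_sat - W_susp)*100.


P = (47.25 - 37.07) / (47.25 - 21.27) * 100 = 10.18 / 25.98 * 100 = 39.2%

39.2


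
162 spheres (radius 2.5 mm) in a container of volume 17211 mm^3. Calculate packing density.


V_sphere = 4/3*pi*2.5^3 = 65.4498 mm^3
Total V = 162*65.4498 = 10602.8676 mm^3
PD = 10602.8676 / 17211 = 0.616

0.616


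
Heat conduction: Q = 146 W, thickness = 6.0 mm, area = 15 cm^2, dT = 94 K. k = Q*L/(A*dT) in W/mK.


k = 146*6.0/1000/(15/10000*94) = 6.21 W/mK

6.21


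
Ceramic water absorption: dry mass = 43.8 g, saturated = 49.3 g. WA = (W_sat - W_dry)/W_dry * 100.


WA = (49.3 - 43.8) / 43.8 * 100 = 12.56%

12.56


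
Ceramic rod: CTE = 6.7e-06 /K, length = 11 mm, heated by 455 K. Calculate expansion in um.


dL = 6.7e-06 * 11 * 455 * 1000 = 33.534 um

33.534


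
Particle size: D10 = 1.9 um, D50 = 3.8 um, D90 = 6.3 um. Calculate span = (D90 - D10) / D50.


Span = (6.3 - 1.9) / 3.8 = 4.4 / 3.8 = 1.158

1.158


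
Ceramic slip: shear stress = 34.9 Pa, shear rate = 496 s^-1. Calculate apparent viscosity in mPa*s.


eta = tau/gamma * 1000 = 34.9/496 * 1000 = 70.4 mPa*s

70.4


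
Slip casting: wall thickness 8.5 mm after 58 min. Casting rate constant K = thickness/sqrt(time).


K = 8.5 / sqrt(58) = 8.5 / 7.6158 = 1.116 mm/min^0.5

1.116


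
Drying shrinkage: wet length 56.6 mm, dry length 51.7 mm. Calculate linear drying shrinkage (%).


DS = (56.6 - 51.7) / 56.6 * 100 = 8.66%

8.66


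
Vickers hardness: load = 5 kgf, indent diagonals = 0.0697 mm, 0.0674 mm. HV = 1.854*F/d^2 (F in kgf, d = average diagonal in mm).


d_avg = (0.0697+0.0674)/2 = 0.06855 mm
HV = 1.854*5/0.06855^2 = 1973

1973


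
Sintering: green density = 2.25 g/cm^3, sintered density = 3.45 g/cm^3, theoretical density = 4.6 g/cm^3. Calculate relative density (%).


Relative = 3.45 / 4.6 * 100 = 75.0%

75.0


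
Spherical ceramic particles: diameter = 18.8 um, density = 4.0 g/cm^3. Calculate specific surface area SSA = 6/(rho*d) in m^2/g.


SSA = 6 / (4.0 * 18.8) = 0.08 m^2/g

0.08


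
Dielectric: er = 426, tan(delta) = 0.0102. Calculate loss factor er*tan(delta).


Loss = 426 * 0.0102 = 4.345

4.345


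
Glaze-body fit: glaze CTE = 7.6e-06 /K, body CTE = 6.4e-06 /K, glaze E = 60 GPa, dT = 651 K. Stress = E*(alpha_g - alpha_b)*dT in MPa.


Stress = 60*1000*(7.6e-06 - 6.4e-06)*651 = 46.9 MPa

46.9


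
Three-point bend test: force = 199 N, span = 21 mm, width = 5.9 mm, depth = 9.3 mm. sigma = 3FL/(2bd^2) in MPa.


sigma = 3*199*21/(2*5.9*9.3^2) = 12.3 MPa

12.3


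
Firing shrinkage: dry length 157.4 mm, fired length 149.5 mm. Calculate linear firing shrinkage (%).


FS = (157.4 - 149.5) / 157.4 * 100 = 5.02%

5.02


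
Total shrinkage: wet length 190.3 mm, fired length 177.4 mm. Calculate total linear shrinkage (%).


TS = (190.3 - 177.4) / 190.3 * 100 = 6.78%

6.78


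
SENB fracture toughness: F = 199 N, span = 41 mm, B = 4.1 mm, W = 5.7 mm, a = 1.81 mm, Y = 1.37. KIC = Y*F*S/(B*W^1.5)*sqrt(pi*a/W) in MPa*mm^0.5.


KIC = 1.37*199*41/(4.1*5.7^1.5)*sqrt(pi*1.81/5.7) = 200.1

200.1


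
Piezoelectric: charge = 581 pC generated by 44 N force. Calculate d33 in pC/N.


d33 = 581 / 44 = 13.2 pC/N

13.2


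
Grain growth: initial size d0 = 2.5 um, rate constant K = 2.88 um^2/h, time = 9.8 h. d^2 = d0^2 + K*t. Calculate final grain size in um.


d^2 = 2.5^2 + 2.88*9.8 = 34.474
d = sqrt(34.474) = 5.87 um

5.87


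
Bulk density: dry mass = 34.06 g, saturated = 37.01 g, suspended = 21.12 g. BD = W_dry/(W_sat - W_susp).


BD = 34.06 / (37.01 - 21.12) = 34.06 / 15.89 = 2.143 g/cm^3

2.143


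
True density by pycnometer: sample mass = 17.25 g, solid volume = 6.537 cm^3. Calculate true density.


TD = 17.25 / 6.537 = 2.639 g/cm^3

2.639


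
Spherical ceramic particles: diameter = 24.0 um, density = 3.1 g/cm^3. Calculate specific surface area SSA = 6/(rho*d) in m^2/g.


SSA = 6 / (3.1 * 24.0) = 0.081 m^2/g

0.081


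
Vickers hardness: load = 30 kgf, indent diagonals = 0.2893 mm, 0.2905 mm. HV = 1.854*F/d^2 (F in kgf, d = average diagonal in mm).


d_avg = (0.2893+0.2905)/2 = 0.2899 mm
HV = 1.854*30/0.2899^2 = 662

662


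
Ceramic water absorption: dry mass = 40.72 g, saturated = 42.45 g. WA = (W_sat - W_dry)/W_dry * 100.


WA = (42.45 - 40.72) / 40.72 * 100 = 4.25%

4.25


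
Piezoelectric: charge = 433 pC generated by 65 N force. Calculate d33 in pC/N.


d33 = 433 / 65 = 6.7 pC/N

6.7


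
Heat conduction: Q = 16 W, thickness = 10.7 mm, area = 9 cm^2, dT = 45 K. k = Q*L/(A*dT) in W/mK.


k = 16*10.7/1000/(9/10000*45) = 4.23 W/mK

4.23


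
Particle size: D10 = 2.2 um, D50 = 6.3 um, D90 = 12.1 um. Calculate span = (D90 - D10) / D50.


Span = (12.1 - 2.2) / 6.3 = 9.9 / 6.3 = 1.571

1.571


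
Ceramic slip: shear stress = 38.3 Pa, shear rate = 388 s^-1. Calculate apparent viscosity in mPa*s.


eta = tau/gamma * 1000 = 38.3/388 * 1000 = 98.7 mPa*s

98.7


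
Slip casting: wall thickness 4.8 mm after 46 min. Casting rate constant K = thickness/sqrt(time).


K = 4.8 / sqrt(46) = 4.8 / 6.7823 = 0.708 mm/min^0.5

0.708


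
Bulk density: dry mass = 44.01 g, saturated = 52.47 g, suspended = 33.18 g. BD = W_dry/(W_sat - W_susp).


BD = 44.01 / (52.47 - 33.18) = 44.01 / 19.29 = 2.281 g/cm^3

2.281


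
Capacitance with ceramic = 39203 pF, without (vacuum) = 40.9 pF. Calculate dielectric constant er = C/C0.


er = 39203 / 40.9 = 958.51

958.51


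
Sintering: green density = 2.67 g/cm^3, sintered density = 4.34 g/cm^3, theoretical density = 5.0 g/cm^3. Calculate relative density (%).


Relative = 4.34 / 5.0 * 100 = 86.8%

86.8


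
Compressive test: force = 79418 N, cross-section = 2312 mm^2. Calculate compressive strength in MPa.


CS = 79418 / 2312 = 34.4 MPa

34.4


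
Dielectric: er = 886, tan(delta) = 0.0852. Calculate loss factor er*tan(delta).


Loss = 886 * 0.0852 = 75.487

75.487


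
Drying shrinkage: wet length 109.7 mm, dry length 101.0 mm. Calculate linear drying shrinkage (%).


DS = (109.7 - 101.0) / 109.7 * 100 = 7.93%

7.93


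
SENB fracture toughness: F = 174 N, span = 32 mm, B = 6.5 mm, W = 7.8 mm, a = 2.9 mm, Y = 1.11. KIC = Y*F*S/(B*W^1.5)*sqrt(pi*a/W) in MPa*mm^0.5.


KIC = 1.11*174*32/(6.5*7.8^1.5)*sqrt(pi*2.9/7.8) = 47.17

47.17


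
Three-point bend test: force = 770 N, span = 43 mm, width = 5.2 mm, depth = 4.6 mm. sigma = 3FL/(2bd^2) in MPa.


sigma = 3*770*43/(2*5.2*4.6^2) = 451.4 MPa

451.4


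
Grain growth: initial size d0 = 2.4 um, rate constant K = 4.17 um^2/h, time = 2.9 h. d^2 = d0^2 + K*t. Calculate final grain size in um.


d^2 = 2.4^2 + 4.17*2.9 = 17.853
d = sqrt(17.853) = 4.23 um

4.23


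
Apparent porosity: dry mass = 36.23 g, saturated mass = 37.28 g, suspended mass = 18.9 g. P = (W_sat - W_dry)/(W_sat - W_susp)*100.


P = (37.28 - 36.23) / (37.28 - 18.9) * 100 = 1.05 / 18.38 * 100 = 5.7%

5.7


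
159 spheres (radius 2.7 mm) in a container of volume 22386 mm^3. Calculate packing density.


V_sphere = 4/3*pi*2.7^3 = 82.448 mm^3
Total V = 159*82.448 = 13109.232 mm^3
PD = 13109.232 / 22386 = 0.586

0.586


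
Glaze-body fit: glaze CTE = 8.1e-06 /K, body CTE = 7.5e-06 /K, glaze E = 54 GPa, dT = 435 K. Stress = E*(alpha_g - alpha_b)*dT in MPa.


Stress = 54*1000*(8.1e-06 - 7.5e-06)*435 = 14.1 MPa

14.1


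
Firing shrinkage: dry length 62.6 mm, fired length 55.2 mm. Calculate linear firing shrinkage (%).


FS = (62.6 - 55.2) / 62.6 * 100 = 11.82%

11.82


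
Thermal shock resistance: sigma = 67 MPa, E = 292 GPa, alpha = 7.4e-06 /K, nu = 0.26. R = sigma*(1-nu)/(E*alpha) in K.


R = 67*(1-0.26)/(292*1000*7.4e-06) = 23 K

23


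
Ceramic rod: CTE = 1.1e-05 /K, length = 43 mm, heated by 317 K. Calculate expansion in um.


dL = 1.1e-05 * 43 * 317 * 1000 = 149.941 um

149.941


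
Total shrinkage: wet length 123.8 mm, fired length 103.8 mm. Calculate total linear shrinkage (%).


TS = (123.8 - 103.8) / 123.8 * 100 = 16.16%

16.16


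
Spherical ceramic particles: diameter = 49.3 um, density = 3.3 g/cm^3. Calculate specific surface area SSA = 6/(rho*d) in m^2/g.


SSA = 6 / (3.3 * 49.3) = 0.037 m^2/g

0.037


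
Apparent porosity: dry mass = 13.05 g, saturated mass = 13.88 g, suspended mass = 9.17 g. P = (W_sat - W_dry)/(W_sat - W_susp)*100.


P = (13.88 - 13.05) / (13.88 - 9.17) * 100 = 0.83 / 4.71 * 100 = 17.6%

17.6


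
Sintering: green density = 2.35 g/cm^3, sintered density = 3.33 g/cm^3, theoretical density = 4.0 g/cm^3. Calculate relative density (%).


Relative = 3.33 / 4.0 * 100 = 83.3%

83.3


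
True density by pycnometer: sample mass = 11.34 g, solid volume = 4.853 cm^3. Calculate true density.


TD = 11.34 / 4.853 = 2.337 g/cm^3

2.337


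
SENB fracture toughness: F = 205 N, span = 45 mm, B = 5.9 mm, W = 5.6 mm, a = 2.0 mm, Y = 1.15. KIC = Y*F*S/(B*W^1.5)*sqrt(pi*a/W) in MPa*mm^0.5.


KIC = 1.15*205*45/(5.9*5.6^1.5)*sqrt(pi*2.0/5.6) = 143.72

143.72


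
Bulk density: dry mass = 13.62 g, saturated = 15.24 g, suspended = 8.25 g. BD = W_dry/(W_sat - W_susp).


BD = 13.62 / (15.24 - 8.25) = 13.62 / 6.99 = 1.948 g/cm^3

1.948


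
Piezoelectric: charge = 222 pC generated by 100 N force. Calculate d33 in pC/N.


d33 = 222 / 100 = 2.2 pC/N

2.2


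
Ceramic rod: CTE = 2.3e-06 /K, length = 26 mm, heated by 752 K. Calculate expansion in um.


dL = 2.3e-06 * 26 * 752 * 1000 = 44.97 um

44.97


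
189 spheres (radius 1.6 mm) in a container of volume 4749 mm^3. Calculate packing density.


V_sphere = 4/3*pi*1.6^3 = 17.1573 mm^3
Total V = 189*17.1573 = 3242.7297 mm^3
PD = 3242.7297 / 4749 = 0.683

0.683


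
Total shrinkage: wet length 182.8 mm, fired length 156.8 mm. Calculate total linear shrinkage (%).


TS = (182.8 - 156.8) / 182.8 * 100 = 14.22%

14.22


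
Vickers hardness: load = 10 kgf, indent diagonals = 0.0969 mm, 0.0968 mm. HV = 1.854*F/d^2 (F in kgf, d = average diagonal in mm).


d_avg = (0.0969+0.0968)/2 = 0.09685 mm
HV = 1.854*10/0.09685^2 = 1977

1977


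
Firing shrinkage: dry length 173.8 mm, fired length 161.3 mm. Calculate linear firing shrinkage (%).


FS = (173.8 - 161.3) / 173.8 * 100 = 7.19%

7.19


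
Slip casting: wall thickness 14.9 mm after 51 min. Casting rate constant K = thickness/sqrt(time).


K = 14.9 / sqrt(51) = 14.9 / 7.1414 = 2.086 mm/min^0.5

2.086


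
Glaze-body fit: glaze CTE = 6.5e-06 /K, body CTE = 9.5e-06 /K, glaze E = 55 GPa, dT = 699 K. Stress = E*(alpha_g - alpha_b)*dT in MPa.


Stress = 55*1000*(6.5e-06 - 9.5e-06)*699 = -115.3 MPa

-115.3


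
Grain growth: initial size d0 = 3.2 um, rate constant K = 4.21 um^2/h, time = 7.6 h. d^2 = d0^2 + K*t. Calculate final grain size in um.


d^2 = 3.2^2 + 4.21*7.6 = 42.236
d = sqrt(42.236) = 6.5 um

6.5


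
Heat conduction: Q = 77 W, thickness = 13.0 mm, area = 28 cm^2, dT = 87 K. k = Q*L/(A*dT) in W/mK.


k = 77*13.0/1000/(28/10000*87) = 4.11 W/mK

4.11


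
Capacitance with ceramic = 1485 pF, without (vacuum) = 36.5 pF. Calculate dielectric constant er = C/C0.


er = 1485 / 36.5 = 40.68

40.68


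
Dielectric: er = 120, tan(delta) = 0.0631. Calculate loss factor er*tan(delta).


Loss = 120 * 0.0631 = 7.572

7.572


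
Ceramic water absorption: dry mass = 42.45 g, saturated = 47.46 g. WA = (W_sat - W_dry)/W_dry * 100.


WA = (47.46 - 42.45) / 42.45 * 100 = 11.8%

11.8


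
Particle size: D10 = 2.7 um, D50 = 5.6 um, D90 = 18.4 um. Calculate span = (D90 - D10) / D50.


Span = (18.4 - 2.7) / 5.6 = 15.7 / 5.6 = 2.804

2.804


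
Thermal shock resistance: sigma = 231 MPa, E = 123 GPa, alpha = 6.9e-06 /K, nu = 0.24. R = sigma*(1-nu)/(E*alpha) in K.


R = 231*(1-0.24)/(123*1000*6.9e-06) = 207 K

207


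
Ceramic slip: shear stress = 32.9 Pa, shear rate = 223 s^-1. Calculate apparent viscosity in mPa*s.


eta = tau/gamma * 1000 = 32.9/223 * 1000 = 147.5 mPa*s

147.5


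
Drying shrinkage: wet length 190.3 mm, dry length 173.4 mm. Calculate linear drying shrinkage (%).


DS = (190.3 - 173.4) / 190.3 * 100 = 8.88%

8.88


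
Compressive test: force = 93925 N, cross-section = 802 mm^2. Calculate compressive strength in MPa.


CS = 93925 / 802 = 117.1 MPa

117.1


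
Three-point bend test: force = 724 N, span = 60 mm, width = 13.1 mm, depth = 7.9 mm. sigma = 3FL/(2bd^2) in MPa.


sigma = 3*724*60/(2*13.1*7.9^2) = 79.7 MPa

79.7


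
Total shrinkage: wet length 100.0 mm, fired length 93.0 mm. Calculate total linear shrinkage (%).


TS = (100.0 - 93.0) / 100.0 * 100 = 7.0%

7.0


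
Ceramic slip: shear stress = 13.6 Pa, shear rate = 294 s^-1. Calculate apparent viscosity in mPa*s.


eta = tau/gamma * 1000 = 13.6/294 * 1000 = 46.3 mPa*s

46.3


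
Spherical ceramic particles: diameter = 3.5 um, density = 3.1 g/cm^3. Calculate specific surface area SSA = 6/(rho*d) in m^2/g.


SSA = 6 / (3.1 * 3.5) = 0.553 m^2/g

0.553


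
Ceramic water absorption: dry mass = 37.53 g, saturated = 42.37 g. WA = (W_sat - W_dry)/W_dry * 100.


WA = (42.37 - 37.53) / 37.53 * 100 = 12.9%

12.9


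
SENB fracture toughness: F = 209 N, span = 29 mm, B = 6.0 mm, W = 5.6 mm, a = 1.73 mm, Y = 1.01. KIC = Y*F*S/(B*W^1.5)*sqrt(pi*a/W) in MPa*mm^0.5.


KIC = 1.01*209*29/(6.0*5.6^1.5)*sqrt(pi*1.73/5.6) = 75.85

75.85


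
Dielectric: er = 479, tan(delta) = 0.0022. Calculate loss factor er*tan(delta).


Loss = 479 * 0.0022 = 1.054

1.054


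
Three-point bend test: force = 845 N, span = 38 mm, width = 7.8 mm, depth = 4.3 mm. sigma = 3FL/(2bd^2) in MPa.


sigma = 3*845*38/(2*7.8*4.3^2) = 334.0 MPa

334.0


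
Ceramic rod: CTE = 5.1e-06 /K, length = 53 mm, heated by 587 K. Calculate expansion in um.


dL = 5.1e-06 * 53 * 587 * 1000 = 158.666 um

158.666


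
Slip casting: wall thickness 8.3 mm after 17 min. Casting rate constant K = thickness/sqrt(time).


K = 8.3 / sqrt(17) = 8.3 / 4.1231 = 2.013 mm/min^0.5

2.013


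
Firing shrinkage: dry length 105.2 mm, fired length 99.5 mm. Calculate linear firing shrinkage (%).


FS = (105.2 - 99.5) / 105.2 * 100 = 5.42%

5.42


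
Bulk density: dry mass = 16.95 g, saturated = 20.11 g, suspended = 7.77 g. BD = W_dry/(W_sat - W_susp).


BD = 16.95 / (20.11 - 7.77) = 16.95 / 12.34 = 1.374 g/cm^3

1.374


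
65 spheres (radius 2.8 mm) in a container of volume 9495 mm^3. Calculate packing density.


V_sphere = 4/3*pi*2.8^3 = 91.9523 mm^3
Total V = 65*91.9523 = 5976.8995 mm^3
PD = 5976.8995 / 9495 = 0.629

0.629


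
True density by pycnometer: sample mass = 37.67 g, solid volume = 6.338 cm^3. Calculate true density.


TD = 37.67 / 6.338 = 5.944 g/cm^3

5.944


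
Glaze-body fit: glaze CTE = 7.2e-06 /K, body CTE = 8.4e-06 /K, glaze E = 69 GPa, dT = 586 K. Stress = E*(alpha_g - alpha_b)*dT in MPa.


Stress = 69*1000*(7.2e-06 - 8.4e-06)*586 = -48.5 MPa

-48.5


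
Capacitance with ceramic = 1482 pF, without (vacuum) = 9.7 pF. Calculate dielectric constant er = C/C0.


er = 1482 / 9.7 = 152.78

152.78


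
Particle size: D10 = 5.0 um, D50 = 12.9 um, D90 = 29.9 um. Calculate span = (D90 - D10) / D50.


Span = (29.9 - 5.0) / 12.9 = 24.9 / 12.9 = 1.93

1.93


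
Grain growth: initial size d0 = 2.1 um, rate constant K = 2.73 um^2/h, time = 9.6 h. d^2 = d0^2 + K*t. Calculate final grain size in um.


d^2 = 2.1^2 + 2.73*9.6 = 30.618
d = sqrt(30.618) = 5.53 um

5.53


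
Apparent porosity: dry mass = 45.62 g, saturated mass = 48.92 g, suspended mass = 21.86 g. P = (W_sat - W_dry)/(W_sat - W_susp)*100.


P = (48.92 - 45.62) / (48.92 - 21.86) * 100 = 3.3 / 27.06 * 100 = 12.2%

12.2


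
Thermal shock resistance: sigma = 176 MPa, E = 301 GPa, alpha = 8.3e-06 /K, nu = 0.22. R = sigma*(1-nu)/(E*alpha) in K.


R = 176*(1-0.22)/(301*1000*8.3e-06) = 55 K

55


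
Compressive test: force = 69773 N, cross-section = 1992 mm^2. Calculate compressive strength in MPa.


CS = 69773 / 1992 = 35.0 MPa

35.0


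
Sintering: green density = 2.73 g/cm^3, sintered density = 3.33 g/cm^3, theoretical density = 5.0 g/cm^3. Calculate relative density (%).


Relative = 3.33 / 5.0 * 100 = 66.6%

66.6


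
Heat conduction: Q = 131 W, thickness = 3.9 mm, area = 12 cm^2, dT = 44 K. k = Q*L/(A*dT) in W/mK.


k = 131*3.9/1000/(12/10000*44) = 9.68 W/mK

9.68


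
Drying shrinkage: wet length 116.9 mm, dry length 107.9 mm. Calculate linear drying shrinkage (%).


DS = (116.9 - 107.9) / 116.9 * 100 = 7.7%

7.7


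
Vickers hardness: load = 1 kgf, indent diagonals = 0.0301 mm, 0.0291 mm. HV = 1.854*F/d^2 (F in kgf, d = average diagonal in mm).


d_avg = (0.0301+0.0291)/2 = 0.0296 mm
HV = 1.854*1/0.0296^2 = 2116

2116


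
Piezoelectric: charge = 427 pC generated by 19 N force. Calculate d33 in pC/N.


d33 = 427 / 19 = 22.5 pC/N

22.5


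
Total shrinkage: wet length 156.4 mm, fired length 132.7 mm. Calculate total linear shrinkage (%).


TS = (156.4 - 132.7) / 156.4 * 100 = 15.15%

15.15


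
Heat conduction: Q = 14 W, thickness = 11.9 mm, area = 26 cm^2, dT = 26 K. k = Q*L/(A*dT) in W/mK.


k = 14*11.9/1000/(26/10000*26) = 2.46 W/mK

2.46


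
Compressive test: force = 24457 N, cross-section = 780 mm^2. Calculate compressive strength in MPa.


CS = 24457 / 780 = 31.4 MPa

31.4


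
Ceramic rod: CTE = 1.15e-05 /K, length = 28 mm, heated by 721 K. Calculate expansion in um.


dL = 1.15e-05 * 28 * 721 * 1000 = 232.162 um

232.162


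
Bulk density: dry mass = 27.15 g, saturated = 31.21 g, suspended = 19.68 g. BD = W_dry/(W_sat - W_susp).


BD = 27.15 / (31.21 - 19.68) = 27.15 / 11.53 = 2.355 g/cm^3

2.355


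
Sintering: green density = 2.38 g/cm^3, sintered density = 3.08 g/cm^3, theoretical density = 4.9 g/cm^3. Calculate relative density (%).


Relative = 3.08 / 4.9 * 100 = 62.9%

62.9


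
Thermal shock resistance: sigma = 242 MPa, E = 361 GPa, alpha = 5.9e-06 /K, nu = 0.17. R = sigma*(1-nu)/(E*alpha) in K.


R = 242*(1-0.17)/(361*1000*5.9e-06) = 94 K

94


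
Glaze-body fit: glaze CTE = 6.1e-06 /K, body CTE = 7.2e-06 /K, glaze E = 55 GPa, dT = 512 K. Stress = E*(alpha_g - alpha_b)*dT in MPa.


Stress = 55*1000*(6.1e-06 - 7.2e-06)*512 = -31.0 MPa

-31.0


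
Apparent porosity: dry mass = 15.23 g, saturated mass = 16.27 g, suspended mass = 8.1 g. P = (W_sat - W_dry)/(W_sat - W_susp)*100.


P = (16.27 - 15.23) / (16.27 - 8.1) * 100 = 1.04 / 8.17 * 100 = 12.7%

12.7


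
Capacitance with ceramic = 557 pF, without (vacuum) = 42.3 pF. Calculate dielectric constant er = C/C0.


er = 557 / 42.3 = 13.17

13.17


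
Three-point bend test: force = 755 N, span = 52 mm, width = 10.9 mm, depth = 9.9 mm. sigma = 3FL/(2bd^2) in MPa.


sigma = 3*755*52/(2*10.9*9.9^2) = 55.1 MPa

55.1


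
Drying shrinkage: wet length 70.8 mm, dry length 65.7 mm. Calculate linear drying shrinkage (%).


DS = (70.8 - 65.7) / 70.8 * 100 = 7.2%

7.2


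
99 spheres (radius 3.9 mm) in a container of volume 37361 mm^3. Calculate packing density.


V_sphere = 4/3*pi*3.9^3 = 248.4748 mm^3
Total V = 99*248.4748 = 24599.0052 mm^3
PD = 24599.0052 / 37361 = 0.658

0.658


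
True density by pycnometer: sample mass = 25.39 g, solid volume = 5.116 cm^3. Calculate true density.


TD = 25.39 / 5.116 = 4.963 g/cm^3

4.963


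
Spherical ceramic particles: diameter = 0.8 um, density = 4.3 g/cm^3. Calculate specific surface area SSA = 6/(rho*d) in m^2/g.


SSA = 6 / (4.3 * 0.8) = 1.744 m^2/g

1.744


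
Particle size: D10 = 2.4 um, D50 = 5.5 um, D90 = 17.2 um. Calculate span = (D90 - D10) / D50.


Span = (17.2 - 2.4) / 5.5 = 14.8 / 5.5 = 2.691

2.691


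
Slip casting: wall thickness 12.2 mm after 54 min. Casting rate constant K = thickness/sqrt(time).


K = 12.2 / sqrt(54) = 12.2 / 7.3485 = 1.66 mm/min^0.5

1.66


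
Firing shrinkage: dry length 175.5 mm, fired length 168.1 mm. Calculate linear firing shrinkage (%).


FS = (175.5 - 168.1) / 175.5 * 100 = 4.22%

4.22


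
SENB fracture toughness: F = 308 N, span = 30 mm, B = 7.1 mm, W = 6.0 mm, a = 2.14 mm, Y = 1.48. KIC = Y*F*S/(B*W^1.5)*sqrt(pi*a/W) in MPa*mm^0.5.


KIC = 1.48*308*30/(7.1*6.0^1.5)*sqrt(pi*2.14/6.0) = 138.72

138.72


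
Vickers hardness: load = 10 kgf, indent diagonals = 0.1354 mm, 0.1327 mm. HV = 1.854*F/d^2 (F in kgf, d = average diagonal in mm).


d_avg = (0.1354+0.1327)/2 = 0.13405 mm
HV = 1.854*10/0.13405^2 = 1032

1032


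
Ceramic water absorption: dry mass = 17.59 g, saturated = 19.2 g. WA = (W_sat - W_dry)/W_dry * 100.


WA = (19.2 - 17.59) / 17.59 * 100 = 9.15%

9.15


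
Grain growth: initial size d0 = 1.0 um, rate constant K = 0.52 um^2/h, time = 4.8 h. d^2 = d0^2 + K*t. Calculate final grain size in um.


d^2 = 1.0^2 + 0.52*4.8 = 3.496
d = sqrt(3.496) = 1.87 um

1.87


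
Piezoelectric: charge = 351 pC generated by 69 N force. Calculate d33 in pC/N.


d33 = 351 / 69 = 5.1 pC/N

5.1


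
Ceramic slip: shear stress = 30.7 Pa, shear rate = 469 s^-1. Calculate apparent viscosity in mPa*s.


eta = tau/gamma * 1000 = 30.7/469 * 1000 = 65.5 mPa*s

65.5


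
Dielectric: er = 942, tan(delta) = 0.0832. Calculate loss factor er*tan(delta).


Loss = 942 * 0.0832 = 78.374

78.374


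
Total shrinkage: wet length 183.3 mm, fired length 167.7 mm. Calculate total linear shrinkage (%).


TS = (183.3 - 167.7) / 183.3 * 100 = 8.51%

8.51


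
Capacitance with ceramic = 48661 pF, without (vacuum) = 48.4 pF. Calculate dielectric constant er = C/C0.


er = 48661 / 48.4 = 1005.39

1005.39


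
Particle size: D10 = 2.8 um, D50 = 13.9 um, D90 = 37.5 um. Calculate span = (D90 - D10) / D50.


Span = (37.5 - 2.8) / 13.9 = 34.7 / 13.9 = 2.496

2.496


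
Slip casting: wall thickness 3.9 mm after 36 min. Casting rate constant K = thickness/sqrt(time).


K = 3.9 / sqrt(36) = 3.9 / 6.0 = 0.65 mm/min^0.5

0.65


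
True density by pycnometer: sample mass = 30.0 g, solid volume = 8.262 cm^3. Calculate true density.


TD = 30.0 / 8.262 = 3.631 g/cm^3

3.631


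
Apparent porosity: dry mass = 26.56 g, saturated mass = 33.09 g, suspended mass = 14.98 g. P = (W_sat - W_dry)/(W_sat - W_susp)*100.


P = (33.09 - 26.56) / (33.09 - 14.98) * 100 = 6.53 / 18.11 * 100 = 36.1%

36.1


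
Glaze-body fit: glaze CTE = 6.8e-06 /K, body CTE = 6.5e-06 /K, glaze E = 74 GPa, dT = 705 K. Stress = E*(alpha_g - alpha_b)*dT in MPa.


Stress = 74*1000*(6.8e-06 - 6.5e-06)*705 = 15.7 MPa

15.7


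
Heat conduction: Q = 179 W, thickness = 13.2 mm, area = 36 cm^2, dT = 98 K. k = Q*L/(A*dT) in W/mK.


k = 179*13.2/1000/(36/10000*98) = 6.7 W/mK

6.7


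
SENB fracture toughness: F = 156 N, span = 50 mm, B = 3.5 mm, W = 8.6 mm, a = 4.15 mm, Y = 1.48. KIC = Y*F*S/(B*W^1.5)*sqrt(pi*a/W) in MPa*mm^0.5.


KIC = 1.48*156*50/(3.5*8.6^1.5)*sqrt(pi*4.15/8.6) = 161.02

161.02


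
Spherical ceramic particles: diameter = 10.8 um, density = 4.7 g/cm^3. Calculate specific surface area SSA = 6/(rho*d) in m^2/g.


SSA = 6 / (4.7 * 10.8) = 0.118 m^2/g

0.118


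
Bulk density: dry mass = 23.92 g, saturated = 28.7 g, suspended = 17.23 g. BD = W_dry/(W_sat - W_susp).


BD = 23.92 / (28.7 - 17.23) = 23.92 / 11.47 = 2.085 g/cm^3

2.085


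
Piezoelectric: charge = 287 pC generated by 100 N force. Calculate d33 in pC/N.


d33 = 287 / 100 = 2.9 pC/N

2.9


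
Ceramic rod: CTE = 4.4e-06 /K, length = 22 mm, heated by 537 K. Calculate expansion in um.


dL = 4.4e-06 * 22 * 537 * 1000 = 51.982 um

51.982


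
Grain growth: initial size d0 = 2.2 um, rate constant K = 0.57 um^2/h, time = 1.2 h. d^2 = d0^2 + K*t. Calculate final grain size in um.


d^2 = 2.2^2 + 0.57*1.2 = 5.524
d = sqrt(5.524) = 2.35 um

2.35


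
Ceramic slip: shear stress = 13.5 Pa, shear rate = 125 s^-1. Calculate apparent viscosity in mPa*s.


eta = tau/gamma * 1000 = 13.5/125 * 1000 = 108.0 mPa*s

108.0


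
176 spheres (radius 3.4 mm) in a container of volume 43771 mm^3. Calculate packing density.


V_sphere = 4/3*pi*3.4^3 = 164.6362 mm^3
Total V = 176*164.6362 = 28975.9712 mm^3
PD = 28975.9712 / 43771 = 0.662

0.662
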